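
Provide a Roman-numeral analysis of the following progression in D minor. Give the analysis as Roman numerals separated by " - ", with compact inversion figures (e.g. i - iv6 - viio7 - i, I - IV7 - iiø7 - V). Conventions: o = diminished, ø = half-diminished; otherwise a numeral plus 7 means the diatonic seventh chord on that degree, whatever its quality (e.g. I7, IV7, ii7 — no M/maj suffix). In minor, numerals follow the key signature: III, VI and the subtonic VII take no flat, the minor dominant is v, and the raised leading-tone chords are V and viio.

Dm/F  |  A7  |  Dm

Dm/F: minor triad on D = scale degree 1 → i6.
A7 has root A, degree 5 in D minor, so V7.
Dm: minor triad on D = scale degree 1 → i.

i6 - V7 - i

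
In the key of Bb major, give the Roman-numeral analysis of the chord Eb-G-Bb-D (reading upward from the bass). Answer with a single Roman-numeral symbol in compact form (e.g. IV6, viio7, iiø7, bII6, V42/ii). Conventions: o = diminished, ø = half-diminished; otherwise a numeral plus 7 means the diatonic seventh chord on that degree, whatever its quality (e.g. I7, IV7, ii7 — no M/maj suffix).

Stacked in thirds the chord is Eb-G-Bb-D: a major seventh chord on Eb.
In Bb major, Eb is the subdominant; the diatonic major seventh chord there is IV7.

IV7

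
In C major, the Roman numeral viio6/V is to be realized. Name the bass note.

A

The applied chord viio6/V is rooted on F#: F#-A-C.
The figure 6 means first inversion — the third is in the bass.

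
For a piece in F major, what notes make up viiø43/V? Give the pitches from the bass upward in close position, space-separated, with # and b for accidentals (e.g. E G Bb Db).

F A B D

viiø43/V is a secondary leading-tone chord. The target V is C in F major; the applied chord is rooted a semitone below, on B.
Building a half-diminished seventh chord on B gives B-D-F-A.
With the 43 figure the chord is in second inversion; from the bass F upward in close position it reads F-A-B-D.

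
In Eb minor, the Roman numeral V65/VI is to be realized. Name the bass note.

Bb

The applied chord V65/VI is rooted on Gb: Gb-Bb-Db-Fb.
The figure 65 means first inversion — the third is in the bass.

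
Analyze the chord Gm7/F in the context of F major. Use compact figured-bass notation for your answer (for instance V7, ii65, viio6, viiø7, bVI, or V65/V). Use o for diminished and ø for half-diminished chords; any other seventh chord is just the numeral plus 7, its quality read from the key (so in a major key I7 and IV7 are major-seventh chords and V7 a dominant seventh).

Stacked in thirds the chord is G-Bb-D-F: a minor seventh chord on G.
G is scale degree 2 in F major, and a minor seventh chord on that degree is written ii7.
With F in the bass the chord is in third inversion, so the figured bass is 42.

ii42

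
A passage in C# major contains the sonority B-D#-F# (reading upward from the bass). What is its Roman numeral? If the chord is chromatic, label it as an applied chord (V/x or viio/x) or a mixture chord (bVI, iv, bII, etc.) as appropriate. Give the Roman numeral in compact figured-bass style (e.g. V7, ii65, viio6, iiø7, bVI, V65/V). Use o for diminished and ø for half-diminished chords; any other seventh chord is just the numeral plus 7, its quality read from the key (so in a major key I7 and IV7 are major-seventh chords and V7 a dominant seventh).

bVII

Stacked in thirds the chord is B-D#-F#: a major triad on B.
B is the lowered seventh degree of C# major (diatonic 7 would be B#). This is a major triad on the lowered seventh degree (the subtonic), borrowed from the parallel minor.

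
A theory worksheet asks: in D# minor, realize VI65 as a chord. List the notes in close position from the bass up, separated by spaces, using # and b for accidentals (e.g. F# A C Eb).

The numeral's case and figure indicate a major seventh chord. In D# minor its root, the submediant, is B.
Stacking thirds from B gives B-D#-F#-A#.
The figured bass 65 indicates first inversion, placing the third (D#) in the bass: D#-F#-A#-B.

D# F# A# B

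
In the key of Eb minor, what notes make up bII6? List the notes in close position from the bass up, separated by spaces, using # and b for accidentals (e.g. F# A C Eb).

Scale degree 2 in Eb minor is F; lowering it a half step gives Fb. bII6 is the Neapolitan sixth — a major triad on the lowered second degree, here in its customary first inversion.
So the chord is Fb-Ab-Cb.
The figured bass 6 indicates first inversion, placing the third (Ab) in the bass: Ab-Cb-Fb.

Ab Cb Fb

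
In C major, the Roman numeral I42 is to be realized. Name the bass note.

B

I in C major has root C; the chord is C-E-G-B.
The figure 42 means third inversion — the seventh is in the bass.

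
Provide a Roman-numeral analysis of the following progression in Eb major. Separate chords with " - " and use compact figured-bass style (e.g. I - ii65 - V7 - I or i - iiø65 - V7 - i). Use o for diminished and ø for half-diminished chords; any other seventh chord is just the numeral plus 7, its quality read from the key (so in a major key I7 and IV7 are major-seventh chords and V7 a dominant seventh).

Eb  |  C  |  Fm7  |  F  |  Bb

I - V/ii - ii7 - V/V - V

Eb has root Eb, degree 1 in Eb major, so I.
C is the secondary dominant of ii (major triad on C): V/ii.
Fm7: minor seventh chord on F = scale degree 2 → ii7.
F: chromatic; F is V of V, so V/V.
Bb: major triad on Bb = scale degree 5 → V.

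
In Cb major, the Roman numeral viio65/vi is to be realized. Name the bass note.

Bb

The applied chord viio65/vi is rooted on G: G-Bb-Db-Fb.
The figure 65 means first inversion — the third is in the bass.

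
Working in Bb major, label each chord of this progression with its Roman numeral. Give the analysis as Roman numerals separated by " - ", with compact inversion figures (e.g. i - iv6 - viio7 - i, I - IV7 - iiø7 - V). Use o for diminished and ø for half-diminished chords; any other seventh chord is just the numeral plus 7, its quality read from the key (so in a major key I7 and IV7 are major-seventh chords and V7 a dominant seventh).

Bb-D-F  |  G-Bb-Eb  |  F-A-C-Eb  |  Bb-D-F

I - IV6 - V7 - I

Bb-D-F: major triad on Bb = scale degree 1 → I.
G-Bb-Eb has root Eb, degree 4 in Bb major, so IV6.
F-A-C-Eb: root F is the dominant; dominant seventh chord there is V7.
Bb-D-F has root Bb, degree 1 in Bb major, so I.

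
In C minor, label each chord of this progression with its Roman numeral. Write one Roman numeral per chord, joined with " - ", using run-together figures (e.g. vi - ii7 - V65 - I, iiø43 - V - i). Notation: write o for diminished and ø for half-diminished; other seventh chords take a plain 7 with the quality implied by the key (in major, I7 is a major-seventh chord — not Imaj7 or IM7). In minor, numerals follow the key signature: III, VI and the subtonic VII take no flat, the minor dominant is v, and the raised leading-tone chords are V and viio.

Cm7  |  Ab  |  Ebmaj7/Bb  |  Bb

Cm7: minor seventh chord on C = scale degree 1 → i7.
Ab: major triad on Ab = scale degree 6 → VI.
Ebmaj7/Bb: major seventh chord on Eb = scale degree 3 → III43.
Bb: root Bb is the subtonic; major triad there is VII.

i7 - VI - III43 - VII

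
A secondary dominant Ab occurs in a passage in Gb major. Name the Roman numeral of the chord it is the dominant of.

V

The chord is a major triad on Ab.
A dominant resolves down a perfect fifth: Ab → Db. In Gb major, Db is scale degree 5, i.e. V.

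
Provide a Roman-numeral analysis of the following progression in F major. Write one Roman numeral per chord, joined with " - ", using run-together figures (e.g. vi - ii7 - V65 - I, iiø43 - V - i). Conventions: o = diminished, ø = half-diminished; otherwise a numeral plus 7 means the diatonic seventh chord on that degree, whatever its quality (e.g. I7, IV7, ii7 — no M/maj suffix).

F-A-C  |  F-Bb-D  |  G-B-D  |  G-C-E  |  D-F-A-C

I - IV64 - V/V - V64 - vi7

F-A-C: major triad on F = scale degree 1 → I.
F-Bb-D: root Bb is the subdominant; major triad there is IV64.
G-B-D is the secondary dominant of V (major triad on G): V/V.
G-C-E: root C is the dominant; major triad there is V64.
D-F-A-C: root D is the submediant; minor seventh chord there is vi7.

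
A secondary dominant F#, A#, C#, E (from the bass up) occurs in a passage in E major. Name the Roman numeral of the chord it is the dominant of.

The chord is a dominant seventh chord on F#.
A dominant resolves down a perfect fifth: F# → B. In E major, B is scale degree 5, i.e. V.

V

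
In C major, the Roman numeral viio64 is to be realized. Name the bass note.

viio in C major has root B; the chord is B-D-F.
The figure 64 means second inversion — the fifth is in the bass.

F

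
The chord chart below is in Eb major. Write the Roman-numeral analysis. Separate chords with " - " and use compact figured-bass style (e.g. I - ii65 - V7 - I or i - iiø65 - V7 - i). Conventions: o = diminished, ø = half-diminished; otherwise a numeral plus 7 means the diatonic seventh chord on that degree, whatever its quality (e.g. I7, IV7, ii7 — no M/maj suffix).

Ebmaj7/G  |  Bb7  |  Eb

I65 - V7 - I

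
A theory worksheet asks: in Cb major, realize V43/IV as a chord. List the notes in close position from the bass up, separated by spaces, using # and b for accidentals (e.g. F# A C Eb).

The slash means an applied dominant: we want the dominant of IV. In Cb major, IV is Fb major, and its dominant is built on Cb.
Building a dominant seventh chord on Cb gives Cb-Eb-Gb-Bbb.
With the 43 figure the chord is in second inversion; from the bass Gb upward in close position it reads Gb-Bbb-Cb-Eb.

Gb Bbb Cb Eb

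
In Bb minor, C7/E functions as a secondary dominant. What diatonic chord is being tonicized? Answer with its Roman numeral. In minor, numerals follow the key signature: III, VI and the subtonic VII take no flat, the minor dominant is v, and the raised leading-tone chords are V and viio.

V

The chord is a dominant seventh chord on C.
A dominant resolves down a perfect fifth: C → F. In Bb minor, F is scale degree 5, i.e. V.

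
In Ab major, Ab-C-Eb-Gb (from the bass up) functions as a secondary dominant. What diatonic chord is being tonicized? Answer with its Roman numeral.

The chord is a dominant seventh chord on Ab.
A dominant resolves down a perfect fifth: Ab → Db. In Ab major, Db is scale degree 4, i.e. IV.

IV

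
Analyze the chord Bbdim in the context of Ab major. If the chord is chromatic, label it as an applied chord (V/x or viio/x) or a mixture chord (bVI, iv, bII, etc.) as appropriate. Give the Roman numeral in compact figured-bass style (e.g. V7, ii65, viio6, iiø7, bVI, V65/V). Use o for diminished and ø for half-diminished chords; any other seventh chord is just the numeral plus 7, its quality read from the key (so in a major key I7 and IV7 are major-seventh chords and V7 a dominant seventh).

Stacked in thirds the chord is Bb-Db-Fb: a diminished triad on Bb.
Bb is the second degree of Ab major. This is the diminished supertonic triad, borrowed from the parallel minor.

iio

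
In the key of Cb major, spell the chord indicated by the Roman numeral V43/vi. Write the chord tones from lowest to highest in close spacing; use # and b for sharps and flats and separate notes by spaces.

V43/vi is a secondary dominant — the dominant seventh of vi. vi in Cb major is Ab, so the applied chord's root is Eb, a perfect fifth above.
Building a dominant seventh chord on Eb gives Eb-G-Bb-Db.
With the 43 figure the chord is in second inversion; from the bass Bb upward in close position it reads Bb-Db-Eb-G.

Bb Db Eb G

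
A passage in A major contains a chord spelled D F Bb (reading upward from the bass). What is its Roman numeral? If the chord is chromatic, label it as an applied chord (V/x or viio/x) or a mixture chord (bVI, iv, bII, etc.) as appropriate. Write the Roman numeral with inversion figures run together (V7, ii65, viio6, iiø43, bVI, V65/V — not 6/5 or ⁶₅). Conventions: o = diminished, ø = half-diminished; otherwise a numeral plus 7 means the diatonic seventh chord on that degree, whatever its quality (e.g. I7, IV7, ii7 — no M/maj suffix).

The pitches Bb-D-F form a major triad rooted on Bb.
Bb is the lowered second degree of A major (diatonic 2 would be B). This is the Neapolitan sixth — a major triad on the lowered second degree, here in its customary first inversion.
With D in the bass the chord is in first inversion, so the figured bass is 6.

bII6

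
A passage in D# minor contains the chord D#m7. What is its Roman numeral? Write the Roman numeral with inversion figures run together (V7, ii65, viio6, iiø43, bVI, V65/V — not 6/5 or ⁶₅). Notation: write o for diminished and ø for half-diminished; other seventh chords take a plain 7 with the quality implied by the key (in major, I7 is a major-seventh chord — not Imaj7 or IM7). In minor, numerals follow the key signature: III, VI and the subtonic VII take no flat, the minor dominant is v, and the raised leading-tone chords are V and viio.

The pitches D#-F#-A#-C# form a minor seventh chord rooted on D#.
D# is scale degree 1 in D# minor, and a minor seventh chord on that degree is written i7.

i7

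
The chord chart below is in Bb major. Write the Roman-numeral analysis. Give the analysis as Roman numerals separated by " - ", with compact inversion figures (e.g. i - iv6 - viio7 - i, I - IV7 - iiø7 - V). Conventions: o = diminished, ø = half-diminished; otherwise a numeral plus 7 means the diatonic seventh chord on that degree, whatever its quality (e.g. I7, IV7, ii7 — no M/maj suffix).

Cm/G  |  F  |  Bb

Cm/G: root C is the supertonic; minor triad there is ii64.
F: major triad on F = scale degree 5 → V.
Bb: root Bb is the tonic; major triad there is I.

ii64 - V - I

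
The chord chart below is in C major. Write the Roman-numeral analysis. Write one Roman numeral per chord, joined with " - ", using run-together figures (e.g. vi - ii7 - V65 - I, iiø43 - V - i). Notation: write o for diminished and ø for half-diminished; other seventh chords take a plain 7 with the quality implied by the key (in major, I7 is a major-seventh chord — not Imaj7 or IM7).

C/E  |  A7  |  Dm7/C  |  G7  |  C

I6 - V7/ii - ii42 - V7 - I

C/E: major triad on C = scale degree 1 → I6.
A7: a dominant seventh chord on A, the applied dominant of ii → V7/ii.
Dm7/C has root D, degree 2 in C major, so ii42.
G7: dominant seventh chord on G = scale degree 5 → V7.
C: root C is the tonic; major triad there is I.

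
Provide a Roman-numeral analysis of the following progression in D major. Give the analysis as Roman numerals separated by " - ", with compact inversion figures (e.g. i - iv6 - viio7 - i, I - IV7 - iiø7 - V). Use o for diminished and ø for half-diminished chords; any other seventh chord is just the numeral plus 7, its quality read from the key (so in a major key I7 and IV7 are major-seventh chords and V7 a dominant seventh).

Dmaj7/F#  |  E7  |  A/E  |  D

I65 - V7/V - V64 - I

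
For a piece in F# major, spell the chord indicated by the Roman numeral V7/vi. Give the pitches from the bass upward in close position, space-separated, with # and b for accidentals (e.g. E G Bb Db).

V7/vi is a secondary dominant — the dominant seventh of vi. vi in F# major is D#, so the applied chord's root is A#, a perfect fifth above.
Building a dominant seventh chord on A# gives A#-C##-E#-G#.

A# C## E# G#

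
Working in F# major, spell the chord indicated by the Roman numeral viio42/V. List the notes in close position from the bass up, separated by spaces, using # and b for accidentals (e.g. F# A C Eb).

A B# D# F#

The slash marks an applied leading-tone chord: viio of V. In F# major, V is C#, so the leading tone to it is B#, a half step below.
Building a fully diminished seventh chord on B# gives B#-D#-F#-A.
The figured bass 42 indicates third inversion, placing the seventh (A) in the bass: A-B#-D#-F#.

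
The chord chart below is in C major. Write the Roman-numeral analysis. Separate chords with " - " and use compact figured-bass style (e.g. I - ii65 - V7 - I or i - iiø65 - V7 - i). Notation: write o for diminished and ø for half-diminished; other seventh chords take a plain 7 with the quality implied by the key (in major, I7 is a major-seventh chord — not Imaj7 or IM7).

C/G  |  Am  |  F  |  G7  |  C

C/G has root C, degree 1 in C major, so I64.
Am has root A, degree 6 in C major, so vi.
F: major triad on F = scale degree 4 → IV.
G7: dominant seventh chord on G = scale degree 5 → V7.
C has root C, degree 1 in C major, so I.

I64 - vi - IV - V7 - I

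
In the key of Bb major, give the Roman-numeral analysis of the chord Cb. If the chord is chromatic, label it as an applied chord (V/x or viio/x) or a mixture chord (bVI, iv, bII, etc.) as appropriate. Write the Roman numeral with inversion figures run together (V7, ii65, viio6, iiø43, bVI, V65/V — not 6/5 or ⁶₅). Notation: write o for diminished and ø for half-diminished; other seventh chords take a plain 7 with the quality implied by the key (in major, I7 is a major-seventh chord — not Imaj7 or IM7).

Stacked in thirds the chord is Cb-Eb-Gb: a major triad on Cb.
Cb is the lowered second degree of Bb major (diatonic 2 would be C). This is the Neapolitan chord — a major triad on the lowered second degree.

bII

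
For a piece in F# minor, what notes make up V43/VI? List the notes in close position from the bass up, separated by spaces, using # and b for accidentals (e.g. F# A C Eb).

E G A C#

V43/VI is a secondary dominant — the dominant seventh of VI. VI in F# minor is D, so the applied chord's root is A, a perfect fifth above.
Building a dominant seventh chord on A gives A-C#-E-G.
The figured bass 43 indicates second inversion, placing the fifth (E) in the bass: E-G-A-C#.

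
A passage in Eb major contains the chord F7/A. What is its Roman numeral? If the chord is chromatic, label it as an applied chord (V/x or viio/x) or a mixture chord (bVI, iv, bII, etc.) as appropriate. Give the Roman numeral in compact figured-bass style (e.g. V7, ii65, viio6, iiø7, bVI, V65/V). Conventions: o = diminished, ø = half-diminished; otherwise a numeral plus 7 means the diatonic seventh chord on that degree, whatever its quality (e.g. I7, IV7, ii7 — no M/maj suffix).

Stacked in thirds the chord is F-A-C-Eb: a dominant seventh chord on F.
F is not a diatonic chord root with this quality in Eb major, but it lies a perfect fifth above Bb (V), so the chord functions as an applied dominant of V.
With A in the bass the chord is in first inversion, so the figured bass is 65.

V65/V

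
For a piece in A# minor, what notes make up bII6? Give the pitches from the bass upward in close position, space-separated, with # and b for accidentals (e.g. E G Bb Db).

D# F# B

Scale degree 2 in A# minor is B#; lowering it a half step gives B. bII6 is the Neapolitan sixth — a major triad on the lowered second degree, here in its customary first inversion.
So the chord is B-D#-F#, a major triad.
With the 6 figure the chord is in first inversion; from the bass D# upward in close position it reads D#-F#-B.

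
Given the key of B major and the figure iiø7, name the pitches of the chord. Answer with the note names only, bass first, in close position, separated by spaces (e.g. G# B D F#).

Scale degree 2 in B major is C#; here the chord built on it is altered to a half-diminished seventh chord. iiø7 is the half-diminished supertonic seventh, borrowed from the parallel minor.
So the chord is C#-E-G-B, a half-diminished seventh chord.

C# E G B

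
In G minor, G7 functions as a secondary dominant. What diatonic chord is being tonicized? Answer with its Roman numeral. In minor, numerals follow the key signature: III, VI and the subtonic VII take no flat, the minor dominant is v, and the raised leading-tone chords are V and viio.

iv

The chord is a dominant seventh chord on G.
A dominant resolves down a perfect fifth: G → C. In G minor, C is scale degree 4, i.e. iv.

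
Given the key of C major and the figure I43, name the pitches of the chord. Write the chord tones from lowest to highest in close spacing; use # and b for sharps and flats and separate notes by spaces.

The numeral's case and figure indicate a major seventh chord. In C major its root, scale degree 1, is C.
That chord is spelled C-E-G-B.
With the 43 figure the chord is in second inversion; from the bass G upward in close position it reads G-B-C-E.

G B C E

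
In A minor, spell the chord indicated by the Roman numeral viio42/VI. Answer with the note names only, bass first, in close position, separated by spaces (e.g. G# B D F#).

Db E G Bb

viio42/VI is a secondary leading-tone chord. The target VI is F in A minor; the applied chord is rooted a semitone below, on E.
Building a fully diminished seventh chord on E gives E-G-Bb-Db.
The figured bass 42 indicates third inversion, placing the seventh (Db) in the bass: Db-E-G-Bb.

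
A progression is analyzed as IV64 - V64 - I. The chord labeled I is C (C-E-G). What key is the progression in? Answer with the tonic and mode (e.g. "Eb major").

C major

The chord C is a major triad rooted on C; its label is I.
If C is scale degree 1 and the mode makes that degree carry a major triad, the tonic is C and the mode is major.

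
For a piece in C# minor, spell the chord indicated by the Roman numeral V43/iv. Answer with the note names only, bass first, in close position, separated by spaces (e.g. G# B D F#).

The slash means an applied dominant: we want the dominant of iv. In C# minor, iv is F# minor, and its dominant is built on C#.
Building a dominant seventh chord on C# gives C#-E#-G#-B.
With the 43 figure the chord is in second inversion; from the bass G# upward in close position it reads G#-B-C#-E#.

G# B C# E#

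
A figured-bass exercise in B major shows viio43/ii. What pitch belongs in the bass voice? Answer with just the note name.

F#

The applied chord viio43/ii is rooted on B#: B#-D#-F#-A.
The figure 43 means second inversion — the fifth is in the bass.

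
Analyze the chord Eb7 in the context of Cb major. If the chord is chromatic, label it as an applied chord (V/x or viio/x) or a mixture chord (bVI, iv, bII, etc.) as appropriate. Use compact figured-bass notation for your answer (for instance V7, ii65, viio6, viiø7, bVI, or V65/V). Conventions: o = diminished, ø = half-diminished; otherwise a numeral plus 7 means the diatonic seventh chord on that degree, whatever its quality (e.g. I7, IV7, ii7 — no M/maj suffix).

V7/vi

Stacked in thirds the chord is Eb-G-Bb-Db: a dominant seventh chord on Eb.
Eb is not a diatonic chord root with this quality in Cb major, but it lies a perfect fifth above Ab (vi), so the chord functions as an applied dominant of vi.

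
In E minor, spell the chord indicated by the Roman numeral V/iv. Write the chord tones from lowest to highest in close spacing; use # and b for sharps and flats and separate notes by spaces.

E G# B

The slash means an applied dominant: we want the dominant of iv. In E minor, iv is A minor, and its dominant is built on E.
Building a major triad on E gives E-G#-B.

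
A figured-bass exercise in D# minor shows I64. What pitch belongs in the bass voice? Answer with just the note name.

A#

I in D# minor has root D#; the chord is D#-F##-A#.
The figure 64 means second inversion — the fifth is in the bass.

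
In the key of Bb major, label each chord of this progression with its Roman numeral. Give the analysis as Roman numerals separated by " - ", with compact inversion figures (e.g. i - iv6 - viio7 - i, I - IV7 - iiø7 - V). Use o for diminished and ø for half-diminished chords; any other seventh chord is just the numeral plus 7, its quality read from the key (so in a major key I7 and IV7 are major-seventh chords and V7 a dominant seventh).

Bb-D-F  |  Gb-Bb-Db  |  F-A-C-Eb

I - bVI - V7

Bb-D-F has root Bb, degree 1 in Bb major, so I.
Gb-Bb-Db is non-diatonic — bVI, a mixture chord from Bb minor.
F-A-C-Eb: dominant seventh chord on F = scale degree 5 → V7.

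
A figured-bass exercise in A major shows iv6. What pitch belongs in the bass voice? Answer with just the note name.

F

iv in A major has root D; the chord is D-F-A.
The figure 6 means first inversion — the third is in the bass.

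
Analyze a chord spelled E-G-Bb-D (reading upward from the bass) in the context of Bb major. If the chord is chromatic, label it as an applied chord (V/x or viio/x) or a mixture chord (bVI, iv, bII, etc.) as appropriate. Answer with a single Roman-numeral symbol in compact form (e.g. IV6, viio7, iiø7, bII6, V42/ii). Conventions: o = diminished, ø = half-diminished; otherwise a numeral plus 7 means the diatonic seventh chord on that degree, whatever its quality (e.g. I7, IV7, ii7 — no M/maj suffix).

Stacked in thirds the chord is E-G-Bb-D: a half-diminished seventh chord on E.
E sits a half step below F (V in Bb major); a diminished chord there is the applied leading-tone chord of V.

viiø7/V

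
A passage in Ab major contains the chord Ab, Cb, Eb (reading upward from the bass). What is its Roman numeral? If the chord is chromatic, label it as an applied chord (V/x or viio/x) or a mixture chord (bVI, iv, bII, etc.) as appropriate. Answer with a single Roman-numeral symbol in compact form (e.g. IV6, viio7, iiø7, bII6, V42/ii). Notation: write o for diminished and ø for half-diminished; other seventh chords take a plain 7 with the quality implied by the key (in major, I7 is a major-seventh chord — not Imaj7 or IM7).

i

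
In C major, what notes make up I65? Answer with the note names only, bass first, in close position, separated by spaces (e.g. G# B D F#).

E G B C

In C major, scale degree 1 is C, and the diatonic chord built there is a major seventh chord.
Stacking thirds from C gives C-E-G-B.
With the 65 figure the chord is in first inversion; from the bass E upward in close position it reads E-G-B-C.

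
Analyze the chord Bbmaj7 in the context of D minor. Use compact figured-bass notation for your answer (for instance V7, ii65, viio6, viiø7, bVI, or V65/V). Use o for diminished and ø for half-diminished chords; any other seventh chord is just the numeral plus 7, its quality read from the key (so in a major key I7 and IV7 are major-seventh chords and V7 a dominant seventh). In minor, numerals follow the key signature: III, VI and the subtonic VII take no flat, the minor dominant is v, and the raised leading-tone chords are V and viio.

The pitches Bb-D-F-A form a major seventh chord rooted on Bb.
In D minor, Bb is the submediant; the diatonic major seventh chord there is VI7.

VI7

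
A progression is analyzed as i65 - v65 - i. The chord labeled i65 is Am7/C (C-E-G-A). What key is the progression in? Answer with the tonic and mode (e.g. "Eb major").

i65 is given as C-E-G-A — a minor seventh chord with root A.
If A is scale degree 1 and the mode makes that degree carry a minor seventh chord, the tonic is A and the mode is minor.

A minor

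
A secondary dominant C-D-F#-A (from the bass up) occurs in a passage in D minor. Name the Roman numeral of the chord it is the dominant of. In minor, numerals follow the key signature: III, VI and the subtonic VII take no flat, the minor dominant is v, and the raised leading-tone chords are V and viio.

iv

The chord is a dominant seventh chord on D.
A dominant resolves down a perfect fifth: D → G. In D minor, G is scale degree 4, i.e. iv.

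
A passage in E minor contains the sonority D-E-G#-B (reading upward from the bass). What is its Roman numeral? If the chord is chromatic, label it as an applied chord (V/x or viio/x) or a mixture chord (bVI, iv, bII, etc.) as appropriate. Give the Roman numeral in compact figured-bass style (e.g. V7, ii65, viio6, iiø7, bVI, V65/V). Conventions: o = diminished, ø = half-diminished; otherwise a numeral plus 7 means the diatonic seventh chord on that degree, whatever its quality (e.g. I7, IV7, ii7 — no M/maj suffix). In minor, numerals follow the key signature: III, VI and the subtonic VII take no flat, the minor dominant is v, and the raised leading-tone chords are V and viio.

V42/iv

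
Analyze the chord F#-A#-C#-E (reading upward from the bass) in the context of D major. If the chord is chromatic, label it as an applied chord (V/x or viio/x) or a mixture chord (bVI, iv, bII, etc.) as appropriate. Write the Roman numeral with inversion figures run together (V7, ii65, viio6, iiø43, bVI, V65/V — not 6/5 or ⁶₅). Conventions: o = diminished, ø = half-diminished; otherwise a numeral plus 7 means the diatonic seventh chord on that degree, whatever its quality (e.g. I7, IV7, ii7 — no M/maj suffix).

The pitches F#-A#-C#-E form a dominant seventh chord rooted on F#.
F# is not a diatonic chord root with this quality in D major, but it lies a perfect fifth above B (vi), so the chord functions as an applied dominant of vi.

V7/vi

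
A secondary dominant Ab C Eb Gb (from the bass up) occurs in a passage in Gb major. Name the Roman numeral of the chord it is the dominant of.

V

The chord is a dominant seventh chord on Ab.
A dominant resolves down a perfect fifth: Ab → Db. In Gb major, Db is scale degree 5, i.e. V.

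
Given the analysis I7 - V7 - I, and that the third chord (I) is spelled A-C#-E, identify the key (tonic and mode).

The chord A is a major triad rooted on A; its label is I.
If A is scale degree 1 and the mode makes that degree carry a major triad, the tonic is A and the mode is major.

A major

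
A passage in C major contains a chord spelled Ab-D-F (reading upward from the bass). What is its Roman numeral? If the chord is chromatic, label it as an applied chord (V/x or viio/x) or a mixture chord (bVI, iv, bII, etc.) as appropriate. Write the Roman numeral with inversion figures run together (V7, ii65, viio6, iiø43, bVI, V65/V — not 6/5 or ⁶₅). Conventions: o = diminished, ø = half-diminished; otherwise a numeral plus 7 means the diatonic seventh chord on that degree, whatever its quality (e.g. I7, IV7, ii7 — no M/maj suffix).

iio64

Stacked in thirds the chord is D-F-Ab: a diminished triad on D.
D is the second degree of C major. This is the diminished supertonic triad, borrowed from the parallel minor.
With Ab in the bass the chord is in second inversion, so the figured bass is 64.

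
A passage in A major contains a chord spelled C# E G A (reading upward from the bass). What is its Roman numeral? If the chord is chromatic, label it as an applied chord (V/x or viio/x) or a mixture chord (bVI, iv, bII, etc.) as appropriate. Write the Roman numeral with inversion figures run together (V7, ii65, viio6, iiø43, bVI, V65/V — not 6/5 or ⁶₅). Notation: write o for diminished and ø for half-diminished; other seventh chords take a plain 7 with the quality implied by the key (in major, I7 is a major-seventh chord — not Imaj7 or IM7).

V65/IV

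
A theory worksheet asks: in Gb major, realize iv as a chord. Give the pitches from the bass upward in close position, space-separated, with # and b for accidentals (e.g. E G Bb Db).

iv is the minor subdominant, borrowed from the parallel minor. In Gb major that root is Cb.
So the chord is Cb-Ebb-Gb.

Cb Ebb Gb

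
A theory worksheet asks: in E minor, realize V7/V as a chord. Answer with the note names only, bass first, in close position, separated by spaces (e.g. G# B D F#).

F# A# C# E

The slash means an applied dominant: we want the dominant of V. In E minor, V is B major, and its dominant is built on F#.
Building a dominant seventh chord on F# gives F#-A#-C#-E.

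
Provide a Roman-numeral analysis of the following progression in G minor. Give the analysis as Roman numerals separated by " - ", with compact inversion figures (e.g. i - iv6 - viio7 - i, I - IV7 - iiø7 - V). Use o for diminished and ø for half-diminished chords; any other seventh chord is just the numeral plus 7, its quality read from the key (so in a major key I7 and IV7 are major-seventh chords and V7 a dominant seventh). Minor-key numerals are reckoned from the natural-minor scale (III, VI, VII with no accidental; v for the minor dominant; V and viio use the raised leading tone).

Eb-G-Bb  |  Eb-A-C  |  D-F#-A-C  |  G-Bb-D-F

Eb-G-Bb: root Eb is the submediant; major triad there is VI.
Eb-A-C has root A, degree 2 in G minor, so iio64.
D-F#-A-C: dominant seventh chord on D = scale degree 5 → V7.
G-Bb-D-F: minor seventh chord on G = scale degree 1 → i7.

VI - iio64 - V7 - i7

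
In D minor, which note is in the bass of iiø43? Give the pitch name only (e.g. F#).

Bb

iiø in D minor has root E; the chord is E-G-Bb-D.
The figure 43 means second inversion — the fifth is in the bass.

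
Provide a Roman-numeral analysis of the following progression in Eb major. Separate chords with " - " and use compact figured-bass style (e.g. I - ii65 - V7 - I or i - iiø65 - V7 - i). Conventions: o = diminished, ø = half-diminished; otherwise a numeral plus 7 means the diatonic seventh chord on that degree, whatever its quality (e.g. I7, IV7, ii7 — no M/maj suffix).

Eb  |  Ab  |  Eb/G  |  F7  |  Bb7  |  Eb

I - IV - I6 - V7/V - V7 - I

Eb has root Eb, degree 1 in Eb major, so I.
Ab: major triad on Ab = scale degree 4 → IV.
Eb/G: major triad on Eb = scale degree 1 → I6.
F7: a dominant seventh chord on F, the applied dominant of V → V7/V.
Bb7: dominant seventh chord on Bb = scale degree 5 → V7.
Eb: root Eb is the tonic; major triad there is I.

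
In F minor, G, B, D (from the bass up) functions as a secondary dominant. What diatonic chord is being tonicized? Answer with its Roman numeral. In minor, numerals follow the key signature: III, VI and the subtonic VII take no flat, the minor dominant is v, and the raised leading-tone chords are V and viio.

V

The chord is a major triad on G.
A dominant resolves down a perfect fifth: G → C. In F minor, C is scale degree 5, i.e. V.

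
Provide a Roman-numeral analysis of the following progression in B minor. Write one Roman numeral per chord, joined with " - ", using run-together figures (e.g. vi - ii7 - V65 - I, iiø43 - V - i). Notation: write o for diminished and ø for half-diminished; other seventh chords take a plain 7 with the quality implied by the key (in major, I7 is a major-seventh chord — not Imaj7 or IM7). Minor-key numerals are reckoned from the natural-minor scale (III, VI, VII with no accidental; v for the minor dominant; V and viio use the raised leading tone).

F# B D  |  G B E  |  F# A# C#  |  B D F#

i64 - iv6 - V - i

F#-B-D: root B is the tonic; minor triad there is i64.
G-B-E: root E is the subdominant; minor triad there is iv6.
F#-A#-C# has root F#, degree 5 in B minor, so V.
B-D-F#: minor triad on B = scale degree 1 → i.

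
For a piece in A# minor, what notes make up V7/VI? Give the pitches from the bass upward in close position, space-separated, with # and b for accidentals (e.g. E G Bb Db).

C# E# G# B

The slash means an applied dominant: we want the dominant of VI. In A# minor, VI is F# major, and its dominant is built on C#.
Building a dominant seventh chord on C# gives C#-E#-G#-B.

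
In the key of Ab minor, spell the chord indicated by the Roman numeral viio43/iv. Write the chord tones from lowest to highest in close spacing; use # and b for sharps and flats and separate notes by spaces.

viio43/iv is a secondary leading-tone chord. The target iv is Db in Ab minor; the applied chord is rooted a semitone below, on C.
Building a fully diminished seventh chord on C gives C-Eb-Gb-Bbb.
With the 43 figure the chord is in second inversion; from the bass Gb upward in close position it reads Gb-Bbb-C-Eb.

Gb Bbb C Eb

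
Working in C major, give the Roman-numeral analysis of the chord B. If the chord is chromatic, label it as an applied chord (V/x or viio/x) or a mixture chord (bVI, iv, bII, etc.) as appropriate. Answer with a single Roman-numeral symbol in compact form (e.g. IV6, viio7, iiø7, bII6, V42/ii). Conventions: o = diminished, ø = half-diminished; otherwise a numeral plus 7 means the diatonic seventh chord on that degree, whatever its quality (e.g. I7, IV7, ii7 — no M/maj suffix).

V/iii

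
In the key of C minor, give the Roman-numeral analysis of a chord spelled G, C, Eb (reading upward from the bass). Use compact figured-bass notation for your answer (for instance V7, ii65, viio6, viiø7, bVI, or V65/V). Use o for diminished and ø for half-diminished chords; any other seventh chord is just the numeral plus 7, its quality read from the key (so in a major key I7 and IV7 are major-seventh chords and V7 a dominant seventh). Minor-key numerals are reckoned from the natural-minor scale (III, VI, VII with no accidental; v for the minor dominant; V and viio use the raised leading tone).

i64

Stacked in thirds the chord is C-Eb-G: a minor triad on C.
In C minor, C is the tonic; the diatonic minor triad there is i.
With G in the bass the chord is in second inversion, so the figured bass is 64.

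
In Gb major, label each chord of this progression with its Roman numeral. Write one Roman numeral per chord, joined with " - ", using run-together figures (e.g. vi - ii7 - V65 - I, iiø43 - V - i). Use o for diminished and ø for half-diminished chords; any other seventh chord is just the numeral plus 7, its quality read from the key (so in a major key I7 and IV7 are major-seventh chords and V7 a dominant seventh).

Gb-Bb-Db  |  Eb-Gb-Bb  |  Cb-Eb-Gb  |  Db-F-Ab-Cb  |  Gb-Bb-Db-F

I - vi - IV - V7 - I7

Gb-Bb-Db: root Gb is the tonic; major triad there is I.
Eb-Gb-Bb: minor triad on Eb = scale degree 6 → vi.
Cb-Eb-Gb: root Cb is the subdominant; major triad there is IV.
Db-F-Ab-Cb: dominant seventh chord on Db = scale degree 5 → V7.
Gb-Bb-Db-F: major seventh chord on Gb = scale degree 1 → I7.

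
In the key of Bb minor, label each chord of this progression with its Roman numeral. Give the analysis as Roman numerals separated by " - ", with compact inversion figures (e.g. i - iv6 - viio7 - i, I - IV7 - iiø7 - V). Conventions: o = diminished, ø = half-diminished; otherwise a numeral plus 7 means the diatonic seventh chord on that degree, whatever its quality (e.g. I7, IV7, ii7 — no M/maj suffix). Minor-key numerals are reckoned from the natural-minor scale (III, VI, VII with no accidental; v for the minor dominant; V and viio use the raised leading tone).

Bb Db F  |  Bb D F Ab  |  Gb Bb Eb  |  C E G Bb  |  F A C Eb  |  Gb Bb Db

Bb-Db-F has root Bb, degree 1 in Bb minor, so i.
Bb-D-F-Ab is the secondary dominant of iv (dominant seventh chord on Bb): V7/iv.
Gb-Bb-Eb: root Eb is the subdominant; minor triad there is iv6.
C-E-G-Bb is the secondary dominant of V (dominant seventh chord on C): V7/V.
F-A-C-Eb: root F is the dominant; dominant seventh chord there is V7.
Gb-Bb-Db has root Gb, degree 6 in Bb minor, so VI.

i - V7/iv - iv6 - V7/V - V7 - VI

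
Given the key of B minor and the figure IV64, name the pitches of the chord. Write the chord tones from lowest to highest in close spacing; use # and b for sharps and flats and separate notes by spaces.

IV64 is the major subdominant, borrowed from the parallel major. In B minor that root is E.
So the chord is E-G#-B.
The figured bass 64 indicates second inversion, placing the fifth (B) in the bass: B-E-G#.

B E G#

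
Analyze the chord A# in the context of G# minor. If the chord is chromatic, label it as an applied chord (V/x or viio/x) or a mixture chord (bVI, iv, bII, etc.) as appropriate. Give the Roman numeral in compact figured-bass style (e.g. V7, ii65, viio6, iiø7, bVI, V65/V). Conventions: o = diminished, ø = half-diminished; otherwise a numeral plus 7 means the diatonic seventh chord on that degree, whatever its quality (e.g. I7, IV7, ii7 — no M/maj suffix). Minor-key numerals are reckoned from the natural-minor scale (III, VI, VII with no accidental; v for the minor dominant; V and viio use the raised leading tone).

V/V

The pitches A#-C##-E# form a major triad rooted on A#.
A# is not a diatonic chord root with this quality in G# minor, but it lies a perfect fifth above D# (V), so the chord functions as an applied dominant of V.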